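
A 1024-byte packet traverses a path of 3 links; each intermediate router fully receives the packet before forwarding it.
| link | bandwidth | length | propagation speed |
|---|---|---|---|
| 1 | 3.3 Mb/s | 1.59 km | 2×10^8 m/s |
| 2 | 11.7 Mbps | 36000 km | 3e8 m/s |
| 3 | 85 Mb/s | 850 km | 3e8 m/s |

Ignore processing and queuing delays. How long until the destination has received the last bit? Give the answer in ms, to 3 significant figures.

L = 1024 × 8 = 8192 bits.
Transmission delays (L/R per hop): 2.48242, 0.700171, 0.0963765 ms; sum = 3.27897 ms.
Propagation delays (d/s per hop): 0.00795, 120, 2.83333 ms; sum = 122.841 ms.
End-to-end = 126 ms.

126 ms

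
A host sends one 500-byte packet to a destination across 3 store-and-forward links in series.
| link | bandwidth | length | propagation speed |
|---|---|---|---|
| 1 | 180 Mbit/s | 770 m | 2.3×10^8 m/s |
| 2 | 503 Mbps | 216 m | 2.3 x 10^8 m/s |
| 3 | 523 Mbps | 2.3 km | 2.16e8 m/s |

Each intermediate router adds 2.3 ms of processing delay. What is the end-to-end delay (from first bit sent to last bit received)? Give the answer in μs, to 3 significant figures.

4650 μs

L = 500 × 8 = 4000 bits.
Transmission delays (L/R per hop): 22.2222, 7.95229, 7.64818 μs; sum = 37.8227 μs.
Propagation delays (d/s per hop): 3.34783, 0.93913, 10.6481 μs; sum = 14.9351 μs.
Processing at 2 router(s): 2 × 2.3 ms = 4600 μs.
End-to-end = 4650 μs.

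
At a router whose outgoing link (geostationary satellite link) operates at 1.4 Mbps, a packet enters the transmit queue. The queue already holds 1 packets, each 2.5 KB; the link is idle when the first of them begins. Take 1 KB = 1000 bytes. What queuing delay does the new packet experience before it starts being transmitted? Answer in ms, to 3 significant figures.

Each queued packet: L/R = 20000/1400000 = 14.2857 ms.
1 queued → 14.2857 ms.
Queuing delay = 14.3 ms.

14.3 ms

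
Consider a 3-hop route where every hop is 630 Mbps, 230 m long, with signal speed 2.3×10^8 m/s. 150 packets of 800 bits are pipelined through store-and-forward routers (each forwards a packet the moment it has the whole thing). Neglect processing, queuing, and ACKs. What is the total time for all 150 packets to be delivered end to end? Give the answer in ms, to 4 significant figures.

0.1960 ms

Per-hop transmission t_tx = L/R = 800/630000000 = 0.00126984 ms.
Per-hop propagation t_prop = 230/2.3e+08 = 0.001 ms.
Pipeline fill: first packet needs 3·t_tx to clear all hops; remaining 149 packets each add one t_tx.
Total = (3+150-1)·t_tx + 3·t_prop = 152·0.00126984 + 3·0.001 = 0.1960 ms.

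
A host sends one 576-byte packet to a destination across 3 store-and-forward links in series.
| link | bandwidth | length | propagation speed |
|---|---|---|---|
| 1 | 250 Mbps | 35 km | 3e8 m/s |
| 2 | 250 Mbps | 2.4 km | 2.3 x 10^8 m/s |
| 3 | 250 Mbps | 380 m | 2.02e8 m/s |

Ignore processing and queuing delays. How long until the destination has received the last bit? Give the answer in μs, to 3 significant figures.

L = 576 × 8 = 4608 bits.
Transmission delay per hop = L/R = 4608/250000000 = 18.432 μs; 3 hops → 55.296 μs.
Propagation delays (d/s per hop): 116.667, 10.4348, 1.88119 μs; sum = 128.983 μs.
End-to-end = 184 μs.

184 μs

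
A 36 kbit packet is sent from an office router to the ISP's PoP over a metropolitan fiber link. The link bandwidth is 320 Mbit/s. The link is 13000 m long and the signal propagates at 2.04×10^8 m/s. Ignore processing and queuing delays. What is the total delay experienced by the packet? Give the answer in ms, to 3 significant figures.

0.176 ms

L = 36000 bits.
Transmission delay = L/R = 36000 / 320000000 = 0.1125 ms.
Propagation delay = d/s = 13000 m / 204000000 m/s = 0.0637255 ms.
Total = 0.176 ms.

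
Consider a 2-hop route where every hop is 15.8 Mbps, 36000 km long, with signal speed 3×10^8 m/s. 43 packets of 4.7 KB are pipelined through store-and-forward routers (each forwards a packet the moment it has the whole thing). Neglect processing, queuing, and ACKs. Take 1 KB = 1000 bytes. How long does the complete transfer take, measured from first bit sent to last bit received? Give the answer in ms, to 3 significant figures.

345 ms

Per-hop transmission t_tx = L/R = 37600/15800000 = 2.37975 ms.
Per-hop propagation t_prop = 36000000/300000000 = 120 ms.
Pipeline fill: first packet needs 2·t_tx to clear all hops; remaining 42 packets each add one t_tx.
Total = (2+43-1)·t_tx + 2·t_prop = 44·2.37975 + 2·120 = 345 ms.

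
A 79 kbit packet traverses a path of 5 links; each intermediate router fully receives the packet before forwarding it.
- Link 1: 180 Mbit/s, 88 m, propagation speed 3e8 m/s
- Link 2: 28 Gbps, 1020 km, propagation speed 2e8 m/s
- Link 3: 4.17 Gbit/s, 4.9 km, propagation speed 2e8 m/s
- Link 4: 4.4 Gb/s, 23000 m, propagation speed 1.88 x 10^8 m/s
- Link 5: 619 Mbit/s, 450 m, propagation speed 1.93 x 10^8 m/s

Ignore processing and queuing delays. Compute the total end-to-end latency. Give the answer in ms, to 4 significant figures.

5.856 ms

L = 79000 bits.
Transmission delays (L/R per hop): 0.438889, 0.00282143, 0.0189448, 0.0179545, 0.127625 ms; sum = 0.606235 ms.
Propagation delays (d/s per hop): 0.000293333, 5.1, 0.0245, 0.12234, 0.00233161 ms; sum = 5.24947 ms.
End-to-end = 5.856 ms.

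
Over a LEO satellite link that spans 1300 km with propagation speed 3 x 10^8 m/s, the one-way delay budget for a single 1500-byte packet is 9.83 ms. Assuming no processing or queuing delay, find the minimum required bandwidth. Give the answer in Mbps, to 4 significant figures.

2.183 Mbps

L = 12000 bits.
Propagation delay = 1300000 / 300000000 = 4.33333 ms.
Transmission budget = 9.83 − 4.33333 = 5.49667 ms.
R ≥ L / t_tx = 12000 bits / 0.00549667 s = 2.183 Mbps.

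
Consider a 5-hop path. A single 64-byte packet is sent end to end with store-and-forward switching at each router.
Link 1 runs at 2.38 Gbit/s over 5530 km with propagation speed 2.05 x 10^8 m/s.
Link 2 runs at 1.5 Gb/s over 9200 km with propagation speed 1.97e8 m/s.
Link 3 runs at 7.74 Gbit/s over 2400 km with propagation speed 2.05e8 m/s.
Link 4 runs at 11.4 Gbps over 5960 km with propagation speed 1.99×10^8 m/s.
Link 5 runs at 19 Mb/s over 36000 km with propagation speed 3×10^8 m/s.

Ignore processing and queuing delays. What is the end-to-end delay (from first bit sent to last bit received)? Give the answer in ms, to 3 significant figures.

235 ms

L = 64 × 8 = 512 bits.
Transmission delays (L/R per hop): 0.000215126, 0.000341333, 6.61499e-05, 4.49123e-05, 0.0269474 ms; sum = 0.0276149 ms.
Propagation delays (d/s per hop): 26.9756, 46.7005, 11.7073, 29.9497, 120 ms; sum = 235.333 ms.
End-to-end = 235 ms.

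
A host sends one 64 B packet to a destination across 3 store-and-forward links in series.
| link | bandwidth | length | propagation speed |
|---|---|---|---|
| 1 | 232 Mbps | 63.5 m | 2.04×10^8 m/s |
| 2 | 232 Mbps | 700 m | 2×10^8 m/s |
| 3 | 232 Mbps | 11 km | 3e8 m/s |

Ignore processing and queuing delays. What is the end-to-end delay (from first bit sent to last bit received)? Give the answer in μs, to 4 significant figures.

47.10 μs

L = 64 × 8 = 512 bits.
Transmission delay per hop = L/R = 512/232000000 = 2.2069 μs; 3 hops → 6.62069 μs.
Propagation delays (d/s per hop): 0.311275, 3.5, 36.6667 μs; sum = 40.4779 μs.
End-to-end = 47.10 μs.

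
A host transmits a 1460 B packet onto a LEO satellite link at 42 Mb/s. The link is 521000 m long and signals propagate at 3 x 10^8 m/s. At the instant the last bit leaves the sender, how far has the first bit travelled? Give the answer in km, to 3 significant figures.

t_tx = L/R = 11680/42000000 = 0.000278095 s.
Distance = s × t_tx = 300000000 × 0.000278095 = 83.4 km.

83.4 km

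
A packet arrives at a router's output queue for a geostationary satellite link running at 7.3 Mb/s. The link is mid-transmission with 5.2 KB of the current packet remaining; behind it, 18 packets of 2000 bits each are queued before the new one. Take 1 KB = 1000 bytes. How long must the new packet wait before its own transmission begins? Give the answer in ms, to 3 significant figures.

10.6 ms

Each queued packet: L/R = 2000/7300000 = 0.273973 ms.
18 queued → 4.93151 ms.
Plus remaining 41600 bits of current packet: 5.69863 ms.
Queuing delay = 10.6 ms.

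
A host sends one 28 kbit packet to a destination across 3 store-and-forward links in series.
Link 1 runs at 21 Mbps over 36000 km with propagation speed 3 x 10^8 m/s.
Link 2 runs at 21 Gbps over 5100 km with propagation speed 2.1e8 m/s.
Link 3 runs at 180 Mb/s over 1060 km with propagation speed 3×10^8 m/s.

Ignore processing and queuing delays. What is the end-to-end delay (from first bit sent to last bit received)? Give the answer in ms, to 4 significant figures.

L = 28000 bits.
Transmission delays (L/R per hop): 1.33333, 0.00133333, 0.155556 ms; sum = 1.49022 ms.
Propagation delays (d/s per hop): 120, 24.2857, 3.53333 ms; sum = 147.819 ms.
End-to-end = 149.3 ms.

149.3 ms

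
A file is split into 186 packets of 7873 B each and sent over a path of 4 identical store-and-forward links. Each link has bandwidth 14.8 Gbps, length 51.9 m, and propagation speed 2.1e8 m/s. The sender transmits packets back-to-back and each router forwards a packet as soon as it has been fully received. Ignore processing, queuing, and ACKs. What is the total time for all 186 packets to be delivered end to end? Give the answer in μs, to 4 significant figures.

805.3 μs

Per-hop transmission t_tx = L/R = 62984/14800000000 = 4.25568 μs.
Per-hop propagation t_prop = 51.9/210000000 = 0.247143 μs.
Pipeline fill: first packet needs 4·t_tx to clear all hops; remaining 185 packets each add one t_tx.
Total = (4+186-1)·t_tx + 4·t_prop = 189·4.25568 + 4·0.247143 = 805.3 μs.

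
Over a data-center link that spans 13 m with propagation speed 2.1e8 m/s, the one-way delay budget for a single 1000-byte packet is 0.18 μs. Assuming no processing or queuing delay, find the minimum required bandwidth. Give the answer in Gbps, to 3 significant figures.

67.7 Gbps

L = 8000 bits.
Propagation delay = 13 / 210000000 = 0.0619048 μs.
Transmission budget = 0.18 − 0.0619048 = 0.118095 μs.
R ≥ L / t_tx = 8000 bits / 1.18095e-07 s = 67.7 Gbps.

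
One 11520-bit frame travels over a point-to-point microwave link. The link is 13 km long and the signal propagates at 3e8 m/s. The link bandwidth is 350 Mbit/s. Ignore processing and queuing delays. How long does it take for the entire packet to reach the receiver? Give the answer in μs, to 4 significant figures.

Transmission delay = L/R = 11520 / 350000000 = 32.9143 μs.
Propagation delay = d/s = 13000 m / 300000000 m/s = 43.3333 μs.
Total = 76.25 μs.

76.25 μs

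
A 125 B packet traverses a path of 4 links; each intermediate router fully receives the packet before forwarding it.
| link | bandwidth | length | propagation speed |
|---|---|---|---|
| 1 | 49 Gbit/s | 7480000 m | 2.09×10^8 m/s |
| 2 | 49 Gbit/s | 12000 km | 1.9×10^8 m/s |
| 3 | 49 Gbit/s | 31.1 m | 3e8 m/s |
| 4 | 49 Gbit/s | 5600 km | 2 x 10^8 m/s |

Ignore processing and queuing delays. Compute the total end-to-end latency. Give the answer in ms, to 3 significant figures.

127 ms

L = 125 × 8 = 1000 bits.
Transmission delay per hop = L/R = 1000/49000000000 = 2.04082e-05 ms; 4 hops → 8.16327e-05 ms.
Propagation delays (d/s per hop): 35.7895, 63.1579, 0.000103667, 28 ms; sum = 126.947 ms.
End-to-end = 127 ms.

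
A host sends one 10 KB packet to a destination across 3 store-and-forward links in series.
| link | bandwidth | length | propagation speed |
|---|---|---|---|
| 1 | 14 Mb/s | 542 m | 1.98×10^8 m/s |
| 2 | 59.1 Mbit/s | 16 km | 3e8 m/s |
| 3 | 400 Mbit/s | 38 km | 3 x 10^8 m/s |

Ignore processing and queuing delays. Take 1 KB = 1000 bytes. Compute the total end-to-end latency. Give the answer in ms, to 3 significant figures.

L = 80000 bits.
Transmission delays (L/R per hop): 5.71429, 1.35364, 0.2 ms; sum = 7.26792 ms.
Propagation delays (d/s per hop): 0.00273737, 0.0533333, 0.126667 ms; sum = 0.182737 ms.
End-to-end = 7.45 ms.

7.45 ms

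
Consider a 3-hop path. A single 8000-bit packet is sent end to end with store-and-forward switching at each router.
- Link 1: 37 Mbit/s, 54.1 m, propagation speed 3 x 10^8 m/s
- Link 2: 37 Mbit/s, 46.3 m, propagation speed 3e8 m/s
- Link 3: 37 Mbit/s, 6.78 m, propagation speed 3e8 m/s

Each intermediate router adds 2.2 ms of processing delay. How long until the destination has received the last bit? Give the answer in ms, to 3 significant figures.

5.05 ms

Transmission delay per hop = L/R = 8000/37000000 = 0.216216 ms; 3 hops → 0.648649 ms.
Propagation delays (d/s per hop): 0.000180333, 0.000154333, 2.26e-05 ms; sum = 0.000357267 ms.
Processing at 2 router(s): 2 × 2.2 ms = 4.4 ms.
End-to-end = 5.05 ms.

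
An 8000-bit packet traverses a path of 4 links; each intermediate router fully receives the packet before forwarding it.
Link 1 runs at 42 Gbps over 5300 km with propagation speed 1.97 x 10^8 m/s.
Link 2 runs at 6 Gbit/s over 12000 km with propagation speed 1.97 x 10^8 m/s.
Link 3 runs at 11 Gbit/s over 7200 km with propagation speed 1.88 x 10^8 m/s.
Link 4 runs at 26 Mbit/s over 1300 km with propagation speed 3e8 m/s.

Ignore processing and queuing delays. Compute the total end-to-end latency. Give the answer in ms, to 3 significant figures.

Transmission delays (L/R per hop): 0.000190476, 0.00133333, 0.000727273, 0.307692 ms; sum = 0.309943 ms.
Propagation delays (d/s per hop): 26.9036, 60.9137, 38.2979, 4.33333 ms; sum = 130.448 ms.
End-to-end = 131 ms.

131 ms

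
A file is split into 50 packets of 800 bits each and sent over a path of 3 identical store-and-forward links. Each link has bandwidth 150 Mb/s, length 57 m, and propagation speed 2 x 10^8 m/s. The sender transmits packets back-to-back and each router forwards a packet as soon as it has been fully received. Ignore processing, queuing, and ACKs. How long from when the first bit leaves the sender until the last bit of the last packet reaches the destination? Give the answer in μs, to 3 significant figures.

278 μs

Per-hop transmission t_tx = L/R = 800/150000000 = 5.33333 μs.
Per-hop propagation t_prop = 57/200000000 = 0.285 μs.
Pipeline fill: first packet needs 3·t_tx to clear all hops; remaining 49 packets each add one t_tx.
Total = (3+50-1)·t_tx + 3·t_prop = 52·5.33333 + 3·0.285 = 278 μs.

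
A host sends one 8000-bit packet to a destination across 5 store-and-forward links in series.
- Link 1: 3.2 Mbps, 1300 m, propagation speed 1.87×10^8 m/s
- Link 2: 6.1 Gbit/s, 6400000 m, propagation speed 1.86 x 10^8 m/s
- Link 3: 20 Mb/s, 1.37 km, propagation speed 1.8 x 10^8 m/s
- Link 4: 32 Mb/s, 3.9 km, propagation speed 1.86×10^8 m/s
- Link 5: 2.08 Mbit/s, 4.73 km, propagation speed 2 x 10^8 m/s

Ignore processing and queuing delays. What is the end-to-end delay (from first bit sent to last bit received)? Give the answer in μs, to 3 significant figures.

41500 μs

Transmission delays (L/R per hop): 2500, 1.31148, 400, 250, 3846.15 μs; sum = 6997.47 μs.
Propagation delays (d/s per hop): 6.95187, 34408.6, 7.61111, 20.9677, 23.65 μs; sum = 34467.8 μs.
End-to-end = 41500 μs.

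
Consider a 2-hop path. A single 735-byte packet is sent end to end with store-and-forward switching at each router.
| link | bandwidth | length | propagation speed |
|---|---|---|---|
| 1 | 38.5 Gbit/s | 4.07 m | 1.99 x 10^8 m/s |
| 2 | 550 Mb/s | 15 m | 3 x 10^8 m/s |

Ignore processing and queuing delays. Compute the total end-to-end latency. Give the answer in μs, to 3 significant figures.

10.9 μs

L = 735 × 8 = 5880 bits.
Transmission delays (L/R per hop): 0.152727, 10.6909 μs; sum = 10.8436 μs.
Propagation delays (d/s per hop): 0.0204523, 0.05 μs; sum = 0.0704523 μs.
End-to-end = 10.9 μs.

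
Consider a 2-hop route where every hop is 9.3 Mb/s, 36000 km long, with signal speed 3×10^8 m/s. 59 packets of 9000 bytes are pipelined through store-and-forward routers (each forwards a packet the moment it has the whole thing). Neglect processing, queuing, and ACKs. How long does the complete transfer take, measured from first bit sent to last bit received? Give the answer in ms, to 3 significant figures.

705 ms

Per-hop transmission t_tx = L/R = 72000/9300000 = 7.74194 ms.
Per-hop propagation t_prop = 36000000/300000000 = 120 ms.
Pipeline fill: first packet needs 2·t_tx to clear all hops; remaining 58 packets each add one t_tx.
Total = (2+59-1)·t_tx + 2·t_prop = 60·7.74194 + 2·120 = 705 ms.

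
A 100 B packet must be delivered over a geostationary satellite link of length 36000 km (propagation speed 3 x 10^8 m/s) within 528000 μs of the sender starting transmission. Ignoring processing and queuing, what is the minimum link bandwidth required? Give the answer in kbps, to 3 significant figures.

L = 800 bits.
Propagation delay = 36000000 / 300000000 = 120000 μs.
Transmission budget = 528000 − 120000 = 408000 μs.
R ≥ L / t_tx = 800 bits / 0.408 s = 1.96 kbps.

1.96 kbps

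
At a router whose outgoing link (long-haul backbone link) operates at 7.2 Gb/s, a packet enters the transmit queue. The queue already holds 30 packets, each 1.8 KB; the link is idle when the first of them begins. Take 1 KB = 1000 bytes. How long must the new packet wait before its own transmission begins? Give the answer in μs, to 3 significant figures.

60.0 μs

Each queued packet: L/R = 14400/7200000000 = 2 μs.
30 queued → 60 μs.
Queuing delay = 60.0 μs.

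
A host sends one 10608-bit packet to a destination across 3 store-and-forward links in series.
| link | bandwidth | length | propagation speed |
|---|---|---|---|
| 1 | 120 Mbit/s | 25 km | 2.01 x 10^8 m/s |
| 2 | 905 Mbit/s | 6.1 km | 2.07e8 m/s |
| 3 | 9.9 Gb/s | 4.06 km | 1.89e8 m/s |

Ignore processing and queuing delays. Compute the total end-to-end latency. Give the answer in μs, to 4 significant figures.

276.5 μs

Transmission delays (L/R per hop): 88.4, 11.7215, 1.07152 μs; sum = 101.193 μs.
Propagation delays (d/s per hop): 124.378, 29.4686, 21.4815 μs; sum = 175.328 μs.
End-to-end = 276.5 μs.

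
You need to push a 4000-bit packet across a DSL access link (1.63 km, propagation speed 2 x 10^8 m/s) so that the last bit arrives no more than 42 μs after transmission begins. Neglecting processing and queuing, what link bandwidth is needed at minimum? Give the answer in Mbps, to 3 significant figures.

Propagation delay = 1630 / 200000000 = 8.15 μs.
Transmission budget = 42 − 8.15 = 33.85 μs.
R ≥ L / t_tx = 4000 bits / 3.385e-05 s = 118 Mbps.

118 Mbps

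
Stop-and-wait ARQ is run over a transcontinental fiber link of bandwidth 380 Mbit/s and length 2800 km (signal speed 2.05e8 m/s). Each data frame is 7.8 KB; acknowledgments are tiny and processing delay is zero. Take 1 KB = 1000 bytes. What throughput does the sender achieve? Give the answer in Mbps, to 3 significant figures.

t_tx = L/R = 62400/380000000 = 0.000164211 s.
t_prop = 2800000/2.05e+08 = 0.0136585 s; RTT = 0.0273171 s.
Cycle = t_tx + RTT = 0.0274813 s.
Throughput = L / cycle = 62400 / 0.0274813 = 2.27 Mbps.

2.27 Mbps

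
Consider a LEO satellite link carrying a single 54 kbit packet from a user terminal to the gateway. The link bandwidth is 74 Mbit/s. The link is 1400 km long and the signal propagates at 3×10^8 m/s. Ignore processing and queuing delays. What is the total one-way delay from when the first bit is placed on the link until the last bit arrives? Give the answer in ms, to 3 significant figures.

L = 54000 bits.
Transmission delay = L/R = 54000 / 74000000 = 0.72973 ms.
Propagation delay = d/s = 1400000 m / 300000000 m/s = 4.66667 ms.
Total = 5.40 ms.

5.40 ms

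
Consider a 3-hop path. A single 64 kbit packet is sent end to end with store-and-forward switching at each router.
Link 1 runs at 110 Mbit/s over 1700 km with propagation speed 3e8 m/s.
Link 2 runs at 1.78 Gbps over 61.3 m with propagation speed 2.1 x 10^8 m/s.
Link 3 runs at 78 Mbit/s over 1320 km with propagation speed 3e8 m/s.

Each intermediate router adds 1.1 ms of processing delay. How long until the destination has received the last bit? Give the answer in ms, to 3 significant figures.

13.7 ms

L = 64000 bits.
Transmission delays (L/R per hop): 0.581818, 0.0359551, 0.820513 ms; sum = 1.43829 ms.
Propagation delays (d/s per hop): 5.66667, 0.000291905, 4.4 ms; sum = 10.067 ms.
Processing at 2 router(s): 2 × 1.1 ms = 2.2 ms.
End-to-end = 13.7 ms.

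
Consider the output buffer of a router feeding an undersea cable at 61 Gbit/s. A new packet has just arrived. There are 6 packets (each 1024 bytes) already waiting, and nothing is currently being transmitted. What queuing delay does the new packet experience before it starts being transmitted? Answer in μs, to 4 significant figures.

Each queued packet: L/R = 8192/61000000000 = 0.134295 μs.
6 queued → 0.80577 μs.
Queuing delay = 0.8058 μs.

0.8058 μs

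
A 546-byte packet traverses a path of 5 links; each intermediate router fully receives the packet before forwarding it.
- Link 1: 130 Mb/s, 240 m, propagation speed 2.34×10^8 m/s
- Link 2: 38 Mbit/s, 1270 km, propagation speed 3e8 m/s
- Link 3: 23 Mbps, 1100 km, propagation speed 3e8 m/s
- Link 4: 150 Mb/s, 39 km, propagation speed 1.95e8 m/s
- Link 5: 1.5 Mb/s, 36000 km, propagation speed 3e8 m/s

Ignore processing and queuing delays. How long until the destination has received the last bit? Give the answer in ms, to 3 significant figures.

131 ms

L = 546 × 8 = 4368 bits.
Transmission delays (L/R per hop): 0.0336, 0.114947, 0.189913, 0.02912, 2.912 ms; sum = 3.27958 ms.
Propagation delays (d/s per hop): 0.00102564, 4.23333, 3.66667, 0.2, 120 ms; sum = 128.101 ms.
End-to-end = 131 ms.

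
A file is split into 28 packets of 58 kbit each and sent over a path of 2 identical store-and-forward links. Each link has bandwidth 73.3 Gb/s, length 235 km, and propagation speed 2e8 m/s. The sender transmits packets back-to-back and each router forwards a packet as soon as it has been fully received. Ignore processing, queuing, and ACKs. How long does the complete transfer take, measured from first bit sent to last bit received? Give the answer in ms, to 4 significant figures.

2.373 ms

Per-hop transmission t_tx = L/R = 58000/73300000000 = 0.000791269 ms.
Per-hop propagation t_prop = 235000/200000000 = 1.175 ms.
Pipeline fill: first packet needs 2·t_tx to clear all hops; remaining 27 packets each add one t_tx.
Total = (2+28-1)·t_tx + 2·t_prop = 29·0.000791269 + 2·1.175 = 2.373 ms.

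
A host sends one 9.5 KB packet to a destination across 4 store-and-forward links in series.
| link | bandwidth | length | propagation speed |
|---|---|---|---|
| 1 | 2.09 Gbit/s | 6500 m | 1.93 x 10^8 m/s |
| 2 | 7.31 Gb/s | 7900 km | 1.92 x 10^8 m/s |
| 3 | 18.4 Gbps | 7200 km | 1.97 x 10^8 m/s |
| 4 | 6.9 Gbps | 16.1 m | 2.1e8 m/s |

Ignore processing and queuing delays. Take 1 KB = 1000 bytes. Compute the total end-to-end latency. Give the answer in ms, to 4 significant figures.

77.79 ms

L = 76000 bits.
Transmission delays (L/R per hop): 0.0363636, 0.0103967, 0.00413043, 0.0110145 ms; sum = 0.0619053 ms.
Propagation delays (d/s per hop): 0.0336788, 41.1458, 36.5482, 7.66667e-05 ms; sum = 77.7278 ms.
End-to-end = 77.79 ms.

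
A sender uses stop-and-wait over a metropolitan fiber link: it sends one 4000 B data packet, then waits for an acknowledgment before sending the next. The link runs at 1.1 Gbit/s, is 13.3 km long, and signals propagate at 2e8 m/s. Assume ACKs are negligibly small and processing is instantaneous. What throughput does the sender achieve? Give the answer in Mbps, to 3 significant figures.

t_tx = L/R = 32000/1100000000 = 2.90909e-05 s.
t_prop = 13300/200000000 = 6.65e-05 s; RTT = 0.000133 s.
Cycle = t_tx + RTT = 0.000162091 s.
Throughput = L / cycle = 32000 / 0.000162091 = 197 Mbps.

197 Mbps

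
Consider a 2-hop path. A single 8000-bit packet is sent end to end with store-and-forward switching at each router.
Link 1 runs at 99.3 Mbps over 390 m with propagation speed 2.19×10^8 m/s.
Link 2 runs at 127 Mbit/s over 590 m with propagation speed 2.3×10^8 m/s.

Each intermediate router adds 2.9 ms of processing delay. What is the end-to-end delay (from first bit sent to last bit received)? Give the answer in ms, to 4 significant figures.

Transmission delays (L/R per hop): 0.0805639, 0.0629921 ms; sum = 0.143556 ms.
Propagation delays (d/s per hop): 0.00178082, 0.00256522 ms; sum = 0.00434604 ms.
Processing at 1 router(s): 1 × 2.9 ms = 2.9 ms.
End-to-end = 3.048 ms.

3.048 ms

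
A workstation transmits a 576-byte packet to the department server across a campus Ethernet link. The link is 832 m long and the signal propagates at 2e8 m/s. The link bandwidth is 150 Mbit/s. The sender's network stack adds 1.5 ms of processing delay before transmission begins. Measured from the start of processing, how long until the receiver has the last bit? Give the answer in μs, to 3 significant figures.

L = 576 × 8 = 4608 bits.
Transmission delay = L/R = 4608 / 150000000 = 30.72 μs.
Propagation delay = d/s = 832 m / 200000000 m/s = 4.16 μs.
Plus processing delay 1.5 ms = 1500 μs.
Total = 1530 μs.

1530 μs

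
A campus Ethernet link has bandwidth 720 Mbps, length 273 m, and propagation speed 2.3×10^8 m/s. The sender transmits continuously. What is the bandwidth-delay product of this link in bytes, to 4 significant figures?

Propagation delay = 273 / 2.3e+08 = 1.18696e-06 s.
BDP = R × t_prop = 720000000 × 1.18696e-06 = 854.609 bits.
In bytes: 854.609/8 = 106.8 bytes.

106.8 bytes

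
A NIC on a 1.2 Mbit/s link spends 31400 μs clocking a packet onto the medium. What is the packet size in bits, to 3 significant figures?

L = R × t_tx = 1200000 b/s × 0.0314 s = 37680 bits.

37700 bits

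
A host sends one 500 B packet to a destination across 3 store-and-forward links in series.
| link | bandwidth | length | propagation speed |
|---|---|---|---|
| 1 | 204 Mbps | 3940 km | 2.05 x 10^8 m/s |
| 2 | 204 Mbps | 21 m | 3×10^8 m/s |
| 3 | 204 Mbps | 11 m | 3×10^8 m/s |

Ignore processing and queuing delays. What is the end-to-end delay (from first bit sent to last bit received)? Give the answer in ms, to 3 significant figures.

19.3 ms

L = 500 × 8 = 4000 bits.
Transmission delay per hop = L/R = 4000/204000000 = 0.0196078 ms; 3 hops → 0.0588235 ms.
Propagation delays (d/s per hop): 19.2195, 7e-05, 3.66667e-05 ms; sum = 19.2196 ms.
End-to-end = 19.3 ms.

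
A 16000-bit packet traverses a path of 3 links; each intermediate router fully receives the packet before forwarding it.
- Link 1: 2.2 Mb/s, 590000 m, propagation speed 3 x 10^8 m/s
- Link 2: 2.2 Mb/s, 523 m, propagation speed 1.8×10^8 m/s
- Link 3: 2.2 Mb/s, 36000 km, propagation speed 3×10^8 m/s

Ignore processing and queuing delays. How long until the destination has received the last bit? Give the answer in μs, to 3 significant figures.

Transmission delay per hop = L/R = 16000/2200000 = 7272.73 μs; 3 hops → 21818.2 μs.
Propagation delays (d/s per hop): 1966.67, 2.90556, 120000 μs; sum = 121970 μs.
End-to-end = 144000 μs.

144000 μs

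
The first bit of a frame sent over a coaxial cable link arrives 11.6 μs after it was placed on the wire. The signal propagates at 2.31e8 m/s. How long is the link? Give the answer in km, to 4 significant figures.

d = s × t_prop = 231000000 × 1.16e-05 = 2.680 km.

2.680 km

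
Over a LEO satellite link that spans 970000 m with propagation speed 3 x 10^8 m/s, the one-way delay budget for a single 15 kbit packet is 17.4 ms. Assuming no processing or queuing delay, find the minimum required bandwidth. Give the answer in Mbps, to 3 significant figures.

1.06 Mbps

Propagation delay = 970000 / 300000000 = 3.23333 ms.
Transmission budget = 17.4 − 3.23333 = 14.1667 ms.
R ≥ L / t_tx = 15000 bits / 0.0141667 s = 1.06 Mbps.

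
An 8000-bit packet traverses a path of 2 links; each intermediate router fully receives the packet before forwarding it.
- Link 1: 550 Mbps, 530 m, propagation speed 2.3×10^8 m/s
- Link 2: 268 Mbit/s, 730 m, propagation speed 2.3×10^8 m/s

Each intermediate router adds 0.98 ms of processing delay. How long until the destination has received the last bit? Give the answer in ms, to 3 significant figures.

Transmission delays (L/R per hop): 0.0145455, 0.0298507 ms; sum = 0.0443962 ms.
Propagation delays (d/s per hop): 0.00230435, 0.00317391 ms; sum = 0.00547826 ms.
Processing at 1 router(s): 1 × 0.98 ms = 0.98 ms.
End-to-end = 1.03 ms.

1.03 ms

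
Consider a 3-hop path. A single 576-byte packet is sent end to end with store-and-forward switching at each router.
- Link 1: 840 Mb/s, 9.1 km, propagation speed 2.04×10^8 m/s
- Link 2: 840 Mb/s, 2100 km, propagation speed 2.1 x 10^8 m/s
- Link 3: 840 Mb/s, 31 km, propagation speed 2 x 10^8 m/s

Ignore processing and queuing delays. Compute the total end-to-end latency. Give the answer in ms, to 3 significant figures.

10.2 ms

L = 576 × 8 = 4608 bits.
Transmission delay per hop = L/R = 4608/840000000 = 0.00548571 ms; 3 hops → 0.0164571 ms.
Propagation delays (d/s per hop): 0.0446078, 10, 0.155 ms; sum = 10.1996 ms.
End-to-end = 10.2 ms.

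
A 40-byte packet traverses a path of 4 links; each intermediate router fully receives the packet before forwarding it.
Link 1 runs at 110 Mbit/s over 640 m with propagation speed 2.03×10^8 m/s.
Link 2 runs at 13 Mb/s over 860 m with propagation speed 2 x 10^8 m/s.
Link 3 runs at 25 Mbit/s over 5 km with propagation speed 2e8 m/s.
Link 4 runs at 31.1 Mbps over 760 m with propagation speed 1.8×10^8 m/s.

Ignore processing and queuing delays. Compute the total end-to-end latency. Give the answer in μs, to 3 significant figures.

L = 40 × 8 = 320 bits.
Transmission delays (L/R per hop): 2.90909, 24.6154, 12.8, 10.2894 μs; sum = 50.6139 μs.
Propagation delays (d/s per hop): 3.15271, 4.3, 25, 4.22222 μs; sum = 36.6749 μs.
End-to-end = 87.3 μs.

87.3 μs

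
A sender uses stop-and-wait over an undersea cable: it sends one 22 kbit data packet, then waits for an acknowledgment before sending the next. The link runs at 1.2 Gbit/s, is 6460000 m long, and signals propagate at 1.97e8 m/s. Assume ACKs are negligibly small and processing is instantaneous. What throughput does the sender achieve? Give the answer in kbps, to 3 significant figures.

335 kbps

t_tx = L/R = 22000/1200000000 = 1.83333e-05 s.
t_prop = 6460000/197000000 = 0.0327919 s; RTT = 0.0655838 s.
Cycle = t_tx + RTT = 0.0656021 s.
Throughput = L / cycle = 22000 / 0.0656021 = 335 kbps.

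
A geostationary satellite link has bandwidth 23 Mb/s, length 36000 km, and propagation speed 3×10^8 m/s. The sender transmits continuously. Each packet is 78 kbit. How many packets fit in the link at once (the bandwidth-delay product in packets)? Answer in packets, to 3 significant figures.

Propagation delay = 36000000 / 300000000 = 0.12 s.
BDP = R × t_prop = 23000000 × 0.12 = 2760000 bits.
In packets of 78000 bits: 35.4 packets.

35.4 packets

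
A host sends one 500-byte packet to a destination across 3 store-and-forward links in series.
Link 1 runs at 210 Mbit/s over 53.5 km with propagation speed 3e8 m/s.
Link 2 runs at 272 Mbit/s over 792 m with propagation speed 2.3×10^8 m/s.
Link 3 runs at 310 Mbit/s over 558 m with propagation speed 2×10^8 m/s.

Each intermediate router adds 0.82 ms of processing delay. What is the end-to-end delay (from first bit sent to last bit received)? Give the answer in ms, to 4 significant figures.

1.871 ms

L = 500 × 8 = 4000 bits.
Transmission delays (L/R per hop): 0.0190476, 0.0147059, 0.0129032 ms; sum = 0.0466567 ms.
Propagation delays (d/s per hop): 0.178333, 0.00344348, 0.00279 ms; sum = 0.184567 ms.
Processing at 2 router(s): 2 × 0.82 ms = 1.64 ms.
End-to-end = 1.871 ms.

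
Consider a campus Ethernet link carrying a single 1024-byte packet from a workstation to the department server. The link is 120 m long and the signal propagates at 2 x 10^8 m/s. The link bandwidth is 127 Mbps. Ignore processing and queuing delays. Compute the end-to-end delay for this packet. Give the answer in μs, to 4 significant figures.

L = 1024 × 8 = 8192 bits.
Transmission delay = L/R = 8192 / 127000000 = 64.5039 μs.
Propagation delay = d/s = 120 m / 200000000 m/s = 0.6 μs.
Total = 65.10 μs.

65.10 μs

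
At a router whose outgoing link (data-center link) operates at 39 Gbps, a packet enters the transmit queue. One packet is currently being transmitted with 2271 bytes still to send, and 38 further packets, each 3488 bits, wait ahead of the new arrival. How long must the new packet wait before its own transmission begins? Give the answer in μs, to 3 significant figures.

3.86 μs

Each queued packet: L/R = 3488/39000000000 = 0.0894359 μs.
38 queued → 3.39856 μs.
Plus remaining 18168 bits of current packet: 0.465846 μs.
Queuing delay = 3.86 μs.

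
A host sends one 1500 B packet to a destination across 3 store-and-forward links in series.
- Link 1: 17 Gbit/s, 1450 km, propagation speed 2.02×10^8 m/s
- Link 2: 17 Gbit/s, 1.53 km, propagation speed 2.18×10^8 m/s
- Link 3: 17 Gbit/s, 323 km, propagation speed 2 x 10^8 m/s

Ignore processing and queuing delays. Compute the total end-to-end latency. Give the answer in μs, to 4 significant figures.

8802 μs

L = 1500 × 8 = 12000 bits.
Transmission delay per hop = L/R = 12000/17000000000 = 0.705882 μs; 3 hops → 2.11765 μs.
Propagation delays (d/s per hop): 7178.22, 7.01835, 1615 μs; sum = 8800.24 μs.
End-to-end = 8802 μs.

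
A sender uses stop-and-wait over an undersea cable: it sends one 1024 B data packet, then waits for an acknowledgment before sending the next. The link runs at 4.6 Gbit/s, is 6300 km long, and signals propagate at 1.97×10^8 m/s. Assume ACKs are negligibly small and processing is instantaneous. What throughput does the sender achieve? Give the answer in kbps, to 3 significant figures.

128 kbps

t_tx = L/R = 8192/4600000000 = 1.78087e-06 s.
t_prop = 6300000/197000000 = 0.0319797 s; RTT = 0.0639594 s.
Cycle = t_tx + RTT = 0.0639612 s.
Throughput = L / cycle = 8192 / 0.0639612 = 128 kbps.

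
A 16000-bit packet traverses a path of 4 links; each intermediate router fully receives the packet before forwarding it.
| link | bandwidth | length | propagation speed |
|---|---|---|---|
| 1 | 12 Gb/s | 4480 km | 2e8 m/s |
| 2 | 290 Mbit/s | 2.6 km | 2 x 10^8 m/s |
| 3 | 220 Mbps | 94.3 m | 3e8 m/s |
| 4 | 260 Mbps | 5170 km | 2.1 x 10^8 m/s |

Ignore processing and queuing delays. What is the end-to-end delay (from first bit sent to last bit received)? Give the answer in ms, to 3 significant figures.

47.2 ms

Transmission delays (L/R per hop): 0.00133333, 0.0551724, 0.0727273, 0.0615385 ms; sum = 0.190771 ms.
Propagation delays (d/s per hop): 22.4, 0.013, 0.000314333, 24.619 ms; sum = 47.0324 ms.
End-to-end = 47.2 ms.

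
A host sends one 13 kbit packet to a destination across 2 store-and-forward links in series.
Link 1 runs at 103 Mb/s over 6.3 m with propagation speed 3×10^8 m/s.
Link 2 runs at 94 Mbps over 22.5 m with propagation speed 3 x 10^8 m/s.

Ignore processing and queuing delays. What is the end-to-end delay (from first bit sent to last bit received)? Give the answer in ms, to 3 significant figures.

L = 13000 bits.
Transmission delays (L/R per hop): 0.126214, 0.138298 ms; sum = 0.264511 ms.
Propagation delays (d/s per hop): 2.1e-05, 7.5e-05 ms; sum = 9.6e-05 ms.
End-to-end = 0.265 ms.

0.265 ms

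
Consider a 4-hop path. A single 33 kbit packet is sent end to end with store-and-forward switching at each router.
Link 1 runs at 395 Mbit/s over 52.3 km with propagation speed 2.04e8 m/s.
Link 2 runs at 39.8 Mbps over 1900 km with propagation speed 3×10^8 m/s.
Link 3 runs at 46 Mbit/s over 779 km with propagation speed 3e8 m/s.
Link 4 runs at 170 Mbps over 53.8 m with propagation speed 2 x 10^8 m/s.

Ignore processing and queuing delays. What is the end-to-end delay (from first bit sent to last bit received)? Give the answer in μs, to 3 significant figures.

L = 33000 bits.
Transmission delays (L/R per hop): 83.5443, 829.146, 717.391, 194.118 μs; sum = 1824.2 μs.
Propagation delays (d/s per hop): 256.373, 6333.33, 2596.67, 0.269 μs; sum = 9186.64 μs.
End-to-end = 11000 μs.

11000 μs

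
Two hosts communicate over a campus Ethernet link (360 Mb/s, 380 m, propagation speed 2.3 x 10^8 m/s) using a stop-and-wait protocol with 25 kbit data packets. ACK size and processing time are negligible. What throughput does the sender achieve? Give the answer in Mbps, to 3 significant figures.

t_tx = L/R = 25000/360000000 = 6.94444e-05 s.
t_prop = 380/2.3e+08 = 1.65217e-06 s; RTT = 3.30435e-06 s.
Cycle = t_tx + RTT = 7.27488e-05 s.
Throughput = L / cycle = 25000 / 7.27488e-05 = 344 Mbps.

344 Mbps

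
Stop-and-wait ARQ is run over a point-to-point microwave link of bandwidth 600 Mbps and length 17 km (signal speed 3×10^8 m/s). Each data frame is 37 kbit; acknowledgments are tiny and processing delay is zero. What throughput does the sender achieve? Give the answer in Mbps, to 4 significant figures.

211.4 Mbps

t_tx = L/R = 37000/600000000 = 6.16667e-05 s.
t_prop = 17000/300000000 = 5.66667e-05 s; RTT = 0.000113333 s.
Cycle = t_tx + RTT = 0.000175 s.
Throughput = L / cycle = 37000 / 0.000175 = 211.4 Mbps.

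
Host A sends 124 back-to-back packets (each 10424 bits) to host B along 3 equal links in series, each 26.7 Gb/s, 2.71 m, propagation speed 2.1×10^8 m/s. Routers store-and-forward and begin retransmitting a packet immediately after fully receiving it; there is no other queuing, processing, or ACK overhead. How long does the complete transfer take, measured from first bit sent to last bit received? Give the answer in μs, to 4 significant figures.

49.23 μs

Per-hop transmission t_tx = L/R = 10424/26700000000 = 0.390412 μs.
Per-hop propagation t_prop = 2.71/210000000 = 0.0129048 μs.
Pipeline fill: first packet needs 3·t_tx to clear all hops; remaining 123 packets each add one t_tx.
Total = (3+124-1)·t_tx + 3·t_prop = 126·0.390412 + 3·0.0129048 = 49.23 μs.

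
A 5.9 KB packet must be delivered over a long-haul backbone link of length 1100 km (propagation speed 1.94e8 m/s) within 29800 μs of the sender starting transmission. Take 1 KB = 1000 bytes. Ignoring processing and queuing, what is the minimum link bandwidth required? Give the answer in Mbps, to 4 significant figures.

1.956 Mbps

L = 47200 bits.
Propagation delay = 1100000 / 194000000 = 5670.1 μs.
Transmission budget = 29800 − 5670.1 = 24129.9 μs.
R ≥ L / t_tx = 47200 bits / 0.0241299 s = 1.956 Mbps.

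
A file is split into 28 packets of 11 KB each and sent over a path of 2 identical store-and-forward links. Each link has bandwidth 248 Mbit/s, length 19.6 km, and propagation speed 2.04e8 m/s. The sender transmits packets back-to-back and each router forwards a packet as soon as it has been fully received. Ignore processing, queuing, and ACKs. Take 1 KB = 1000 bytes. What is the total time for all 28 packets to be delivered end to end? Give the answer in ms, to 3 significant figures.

10.5 ms

Per-hop transmission t_tx = L/R = 88000/248000000 = 0.354839 ms.
Per-hop propagation t_prop = 19600/204000000 = 0.0960784 ms.
Pipeline fill: first packet needs 2·t_tx to clear all hops; remaining 27 packets each add one t_tx.
Total = (2+28-1)·t_tx + 2·t_prop = 29·0.354839 + 2·0.0960784 = 10.5 ms.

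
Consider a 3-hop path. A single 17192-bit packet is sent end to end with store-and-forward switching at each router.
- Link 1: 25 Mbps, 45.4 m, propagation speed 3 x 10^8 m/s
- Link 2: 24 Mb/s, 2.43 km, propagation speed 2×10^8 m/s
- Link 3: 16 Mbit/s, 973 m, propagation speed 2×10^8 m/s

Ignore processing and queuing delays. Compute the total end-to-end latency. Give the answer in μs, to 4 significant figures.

Transmission delays (L/R per hop): 687.68, 716.333, 1074.5 μs; sum = 2478.51 μs.
Propagation delays (d/s per hop): 0.151333, 12.15, 4.865 μs; sum = 17.1663 μs.
End-to-end = 2496 μs.

2496 μs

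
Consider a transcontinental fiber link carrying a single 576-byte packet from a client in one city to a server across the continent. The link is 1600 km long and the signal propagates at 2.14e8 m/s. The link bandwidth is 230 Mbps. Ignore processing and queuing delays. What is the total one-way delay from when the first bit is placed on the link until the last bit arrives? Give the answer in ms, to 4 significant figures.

7.497 ms

L = 576 × 8 = 4608 bits.
Transmission delay = L/R = 4608 / 230000000 = 0.0200348 ms.
Propagation delay = d/s = 1600000 m / 214000000 m/s = 7.47664 ms.
Total = 7.497 ms.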